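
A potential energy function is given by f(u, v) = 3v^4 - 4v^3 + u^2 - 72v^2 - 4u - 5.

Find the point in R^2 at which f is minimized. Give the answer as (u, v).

f(u,v) separates as P(u) + Q(v) − 5, so its minimum is min P + min Q − 5.
P'(u) = 2u - 4 vanishes at u ∈ {2}; Q'(v) = 12v(v - 4)(v + 3) vanishes at v ∈ {-3, 0, 4}.
Local minima of P (where P''>0): P(2)=-4. Local minima of Q: Q(-3)=-297, Q(4)=-640.
So the global minimum of f is P(2) + Q(4) − 5 = -4 − 640 − 5 = -649, attained at (2, 4).

(2, 4)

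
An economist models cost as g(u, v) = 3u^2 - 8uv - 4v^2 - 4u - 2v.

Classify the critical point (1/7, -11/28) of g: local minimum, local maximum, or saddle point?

The Hessian of g is constant: H = [[6, -8], [-8, -8]].
det(H) = 6·(-8) − (-8)² = -112.
Since det(H) < 0, H is indefinite and the critical point is a saddle point.

saddle point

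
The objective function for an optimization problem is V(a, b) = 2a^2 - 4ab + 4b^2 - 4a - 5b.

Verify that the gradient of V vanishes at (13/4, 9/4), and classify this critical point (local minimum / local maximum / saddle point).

local minimum

∇V = (4a - 4b - 4, -4a + 8b - 5); substituting (13/4, 9/4) gives ∇V = (0, 0), so (13/4, 9/4) is indeed a critical point.
The Hessian of V is constant: H = [[4, -4], [-4, 8]].
det(H) = 4·8 − (-4)² = 16.
det(H) > 0 and tr(H) = 12 > 0, so H is positive definite and the point is a local minimum.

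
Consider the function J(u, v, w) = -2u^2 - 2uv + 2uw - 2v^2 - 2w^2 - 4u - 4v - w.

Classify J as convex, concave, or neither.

J is quadratic, so its Hessian is the constant matrix H = [[-4, -2, 2], [-2, -4, 0], [2, 0, -4]].
Leading principal minors: -4, 12, -32.
Signs alternate −, +, − ⇒ H ≺ 0 ⇒ concave.

concave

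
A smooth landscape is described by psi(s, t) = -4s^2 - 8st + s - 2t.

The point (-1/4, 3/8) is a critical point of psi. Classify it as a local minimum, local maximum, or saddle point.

The Hessian of psi is constant: H = [[-8, -8], [-8, 0]].
det(H) = (-8)·0 − (-8)² = -64.
Since det(H) < 0, H is indefinite and the critical point is a saddle point.

saddle point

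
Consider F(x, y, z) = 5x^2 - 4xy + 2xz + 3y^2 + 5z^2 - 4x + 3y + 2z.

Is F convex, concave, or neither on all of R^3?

convex

F is quadratic, so its Hessian is the constant matrix H = [[10, -4, 2], [-4, 6, 0], [2, 0, 10]].
Leading principal minors: 10, 44, 416.
All positive ⇒ H ≻ 0 ⇒ convex.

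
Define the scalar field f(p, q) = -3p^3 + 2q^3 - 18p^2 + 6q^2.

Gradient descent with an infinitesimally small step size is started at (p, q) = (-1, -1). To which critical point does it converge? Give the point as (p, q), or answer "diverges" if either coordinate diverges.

f is separable, so gradient descent decouples: p follows -∂f/∂p, q follows -∂f/∂q.
∂f/∂p = -9p(p + 4); at p=-1 this is 27, so p decreases.
∂f/∂q = 6q(q + 2); at q=-1 this is -6, so q increases.
p converges to its nearest critical value -4 (a local min of the p-part); q converges to 0. The iterate converges to (-4, 0).

(-4, 0)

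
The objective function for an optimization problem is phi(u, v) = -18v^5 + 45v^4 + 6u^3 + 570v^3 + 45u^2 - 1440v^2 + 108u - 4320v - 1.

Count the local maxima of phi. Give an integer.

phi separates as a function of u plus a function of v, so ∇phi=0 decouples.
∂phi/∂u = 18(u + 2)(u + 3) = 0 at u ∈ {-3, -2}; ∂phi/∂v = -90(v - 4)(v - 3)(v + 1)(v + 4) = 0 at v ∈ {-4, -1, 3, 4}.
The Hessian is diagonal: diag(phi_uu, phi_vv). Second derivatives: phi_uu(-3)=-18, phi_uu(-2)=18; phi_vv(-4)=15120, phi_vv(-1)=-5400, phi_vv(3)=2520, phi_vv(4)=-3600.
Local maxima occur where both diagonal entries negative: (-3, -1), (-3, 4). Count: 2.

2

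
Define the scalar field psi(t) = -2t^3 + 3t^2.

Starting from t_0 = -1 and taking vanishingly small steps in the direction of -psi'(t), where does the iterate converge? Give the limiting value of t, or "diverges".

psi'(t) = -6t(t - 1), so psi'(-1) = -12.
Gradient descent moves in the -psi' direction, i.e. t is increasing.
The nearest critical point in that direction is t = 0, where psi'' = 6 > 0 (a local minimum). The iterate converges there.

0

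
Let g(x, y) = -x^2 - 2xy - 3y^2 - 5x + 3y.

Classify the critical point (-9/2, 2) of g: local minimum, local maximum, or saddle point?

The Hessian of g is constant: H = [[-2, -2], [-2, -6]].
det(H) = (-2)·(-6) − (-2)² = 8.
det(H) > 0 and tr(H) = -8 < 0, so H is negative definite and the point is a local maximum.

local maximum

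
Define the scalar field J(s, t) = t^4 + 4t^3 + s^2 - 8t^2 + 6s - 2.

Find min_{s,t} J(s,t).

J(s,t) separates as P(s) + Q(t) − 2, so its minimum is min P + min Q − 2.
P'(s) = 2s + 6 vanishes at s ∈ {-3}; Q'(t) = 4t(t - 1)(t + 4) vanishes at t ∈ {-4, 0, 1}.
Local minima of P (where P''>0): P(-3)=-9. Local minima of Q: Q(-4)=-128, Q(1)=-3.
So the global minimum of J is P(-3) + Q(-4) − 2 = -9 − 128 − 2 = -139, attained at (-3, -4).

-139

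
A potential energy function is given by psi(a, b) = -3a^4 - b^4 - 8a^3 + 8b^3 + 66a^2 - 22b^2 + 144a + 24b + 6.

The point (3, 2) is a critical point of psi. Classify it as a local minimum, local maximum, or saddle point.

The mixed partial ∂²psi/∂a∂b is 0, so the Hessian at any point is diag(psi_aa, psi_bb) = diag(12(-3a^2 - 4a + 11), 4(-3b^2 + 12b - 11)).
At (3, 2): H = diag(-336, 4).
The eigenvalues have opposite signs, so H is indefinite: a saddle point.

saddle point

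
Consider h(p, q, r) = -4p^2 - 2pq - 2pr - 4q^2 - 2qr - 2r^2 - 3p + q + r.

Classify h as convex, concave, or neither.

h is quadratic, so its Hessian is the constant matrix H = [[-8, -2, -2], [-2, -8, -2], [-2, -2, -4]].
Leading principal minors: -8, 60, -192.
Signs alternate −, +, − ⇒ H ≺ 0 ⇒ concave.

concave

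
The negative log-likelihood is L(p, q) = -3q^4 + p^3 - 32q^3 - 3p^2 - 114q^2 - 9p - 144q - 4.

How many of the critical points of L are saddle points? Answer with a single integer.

L separates as a function of p plus a function of q, so ∇L=0 decouples.
∂L/∂p = 3(p - 3)(p + 1) = 0 at p ∈ {-1, 3}; ∂L/∂q = -12(q + 1)(q + 3)(q + 4) = 0 at q ∈ {-4, -3, -1}.
The Hessian is diagonal: diag(L_pp, L_qq). Second derivatives: L_pp(-1)=-12, L_pp(3)=12; L_qq(-4)=-36, L_qq(-3)=24, L_qq(-1)=-72.
Saddle points occur where the two diagonal entries have opposite signs: (-1, -3), (3, -4), (3, -1). Count: 3.

3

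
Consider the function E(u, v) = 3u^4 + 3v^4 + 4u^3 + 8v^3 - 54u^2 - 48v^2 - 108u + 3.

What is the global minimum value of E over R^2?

E(u,v) separates as P(u) + Q(v) + 3, so its minimum is min P + min Q + 3.
P'(u) = 12(u - 3)(u + 1)(u + 3) vanishes at u ∈ {-3, -1, 3}; Q'(v) = 12v(v - 2)(v + 4) vanishes at v ∈ {-4, 0, 2}.
Local minima of P (where P''>0): P(-3)=-27, P(3)=-459. Local minima of Q: Q(-4)=-512, Q(2)=-80.
So the global minimum of E is P(3) + Q(-4) + 3 = -459 − 512 + 3 = -968, attained at (3, -4).

-968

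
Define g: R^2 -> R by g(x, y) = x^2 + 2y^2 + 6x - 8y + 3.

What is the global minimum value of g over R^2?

g(x,y) separates as P(x) + Q(y) + 3, so its minimum is min P + min Q + 3.
P'(x) = 2x + 6 vanishes at x ∈ {-3}; Q'(y) = 4y - 8 vanishes at y ∈ {2}.
Local minima of P (where P''>0): P(-3)=-9. Local minima of Q: Q(2)=-8.
So the global minimum of g is P(-3) + Q(2) + 3 = -9 − 8 + 3 = -14, attained at (-3, 2).

-14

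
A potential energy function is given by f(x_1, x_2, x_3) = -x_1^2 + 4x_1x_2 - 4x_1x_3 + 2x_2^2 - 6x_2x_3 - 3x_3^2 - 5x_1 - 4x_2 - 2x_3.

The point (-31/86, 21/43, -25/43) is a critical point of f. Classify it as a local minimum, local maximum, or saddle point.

saddle point

The Hessian is constant: H = [[-2, 4, -4], [4, 4, -6], [-4, -6, -6]].
Leading principal minors: Δ₁ = -2, Δ₂ = -24, Δ₃ = 344.
The minors fit neither the all-positive nor the alternating-sign pattern, so H is indefinite: a saddle point.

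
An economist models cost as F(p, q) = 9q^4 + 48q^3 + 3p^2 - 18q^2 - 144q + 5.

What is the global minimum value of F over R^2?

-475

F(p,q) separates as A(p) + B(q) + 5, so its minimum is min A + min B + 5.
A'(p) = 6p vanishes at p ∈ {0}; B'(q) = 36(q - 1)(q + 1)(q + 4) vanishes at q ∈ {-4, -1, 1}.
Local minima of A (where A''>0): A(0)=0. Local minima of B: B(-4)=-480, B(1)=-105.
So the global minimum of F is A(0) + B(-4) + 5 = 0 − 480 + 5 = -475, attained at (0, -4).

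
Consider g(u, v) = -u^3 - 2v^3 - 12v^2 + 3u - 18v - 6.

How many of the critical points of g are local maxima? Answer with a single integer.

g separates as a function of u plus a function of v, so ∇g=0 decouples.
∂g/∂u = -3(u - 1)(u + 1) = 0 at u ∈ {-1, 1}; ∂g/∂v = -6(v + 1)(v + 3) = 0 at v ∈ {-3, -1}.
The Hessian is diagonal: diag(g_uu, g_vv). Second derivatives: g_uu(-1)=6, g_uu(1)=-6; g_vv(-3)=12, g_vv(-1)=-12.
Local maxima occur where both diagonal entries negative: (1, -1). Count: 1.

1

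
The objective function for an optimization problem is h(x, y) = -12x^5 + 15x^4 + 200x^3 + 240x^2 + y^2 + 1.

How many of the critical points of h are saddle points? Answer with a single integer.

h separates as a function of x plus a function of y, so ∇h=0 decouples.
∂h/∂x = -60x(x - 4)(x + 1)(x + 2) = 0 at x ∈ {-2, -1, 0, 4}; ∂h/∂y = 2y = 0 at y ∈ {0}.
The Hessian is diagonal: diag(h_xx, h_yy). Second derivatives: h_xx(-2)=720, h_xx(-1)=-300, h_xx(0)=480, h_xx(4)=-7200; h_yy(0)=2.
Saddle points occur where the two diagonal entries have opposite signs: (-1, 0), (4, 0). Count: 2.

2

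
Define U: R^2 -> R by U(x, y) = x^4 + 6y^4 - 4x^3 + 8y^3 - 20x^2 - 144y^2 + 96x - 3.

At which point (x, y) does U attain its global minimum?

(-3, -4)

U(x,y) separates as P(x) + Q(y) − 3, so its minimum is min P + min Q − 3.
P'(x) = 4(x - 4)(x - 2)(x + 3) vanishes at x ∈ {-3, 2, 4}; Q'(y) = 24y(y - 3)(y + 4) vanishes at y ∈ {-4, 0, 3}.
Local minima of P (where P''>0): P(-3)=-279, P(4)=64. Local minima of Q: Q(-4)=-1280, Q(3)=-594.
So the global minimum of U is P(-3) + Q(-4) − 3 = -279 − 1280 − 3 = -1562, attained at (-3, -4).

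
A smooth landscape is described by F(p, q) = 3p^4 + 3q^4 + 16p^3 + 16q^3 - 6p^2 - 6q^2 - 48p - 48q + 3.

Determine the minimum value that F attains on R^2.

-317

F(p,q) separates as A(p) + B(q) + 3, so its minimum is min A + min B + 3.
A'(p) = 12(p - 1)(p + 1)(p + 4) vanishes at p ∈ {-4, -1, 1}; B'(q) = 12(q - 1)(q + 1)(q + 4) vanishes at q ∈ {-4, -1, 1}.
Local minima of A (where A''>0): A(-4)=-160, A(1)=-35. Local minima of B: B(-4)=-160, B(1)=-35.
So the global minimum of F is A(-4) + B(-4) + 3 = -160 − 160 + 3 = -317, attained at (-4, -4).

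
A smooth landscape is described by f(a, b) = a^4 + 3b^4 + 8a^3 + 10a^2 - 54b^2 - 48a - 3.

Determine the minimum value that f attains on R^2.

-275

f(a,b) separates as P(a) + Q(b) − 3, so its minimum is min P + min Q − 3.
P'(a) = 4(a - 1)(a + 3)(a + 4) vanishes at a ∈ {-4, -3, 1}; Q'(b) = 12b(b - 3)(b + 3) vanishes at b ∈ {-3, 0, 3}.
Local minima of P (where P''>0): P(-4)=96, P(1)=-29. Local minima of Q: Q(-3)=-243, Q(3)=-243.
So the global minimum of f is P(1) + Q(-3) − 3 = -29 − 243 − 3 = -275, attained at (1, -3).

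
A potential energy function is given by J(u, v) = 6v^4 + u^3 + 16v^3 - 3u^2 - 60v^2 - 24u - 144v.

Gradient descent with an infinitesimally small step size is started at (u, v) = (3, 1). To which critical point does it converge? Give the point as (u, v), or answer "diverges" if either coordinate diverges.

(4, 2)

J is separable, so gradient descent decouples: u follows -∂J/∂u, v follows -∂J/∂v.
∂J/∂u = 3(u - 4)(u + 2); at u=3 this is -15, so u increases.
∂J/∂v = 24(v - 2)(v + 1)(v + 3); at v=1 this is -192, so v increases.
u converges to its nearest critical value 4 (a local min of the u-part); v converges to 2. The iterate converges to (4, 2).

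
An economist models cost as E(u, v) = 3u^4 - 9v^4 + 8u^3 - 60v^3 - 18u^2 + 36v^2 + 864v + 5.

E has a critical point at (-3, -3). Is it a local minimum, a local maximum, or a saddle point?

The mixed partial ∂²E/∂u∂v is 0, so the Hessian at any point is diag(E_uu, E_vv) = diag(12(3u^2 + 4u - 3), 36(-3v^2 - 10v + 2)).
At (-3, -3): H = diag(144, 180).
Both eigenvalues are positive, so H is positive definite: a local minimum.

local minimum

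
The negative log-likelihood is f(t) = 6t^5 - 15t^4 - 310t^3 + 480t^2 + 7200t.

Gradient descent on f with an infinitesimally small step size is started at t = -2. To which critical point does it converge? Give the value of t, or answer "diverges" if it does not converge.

-3

f'(t) = 30(t - 5)(t - 4)(t + 3)(t + 4), so f'(-2) = 2520.
Gradient descent moves in the -f' direction, i.e. t is decreasing.
The nearest critical point in that direction is t = -3, where f'' = 1680 > 0 (a local minimum). The iterate converges there.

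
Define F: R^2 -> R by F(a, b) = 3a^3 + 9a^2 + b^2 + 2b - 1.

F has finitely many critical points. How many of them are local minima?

F separates as a function of a plus a function of b, so ∇F=0 decouples.
∂F/∂a = 9a(a + 2) = 0 at a ∈ {-2, 0}; ∂F/∂b = 2(b + 1) = 0 at b ∈ {-1}.
The Hessian is diagonal: diag(F_aa, F_bb). Second derivatives: F_aa(-2)=-18, F_aa(0)=18; F_bb(-1)=2.
Local minima occur where both diagonal entries positive: (0, -1). Count: 1.

1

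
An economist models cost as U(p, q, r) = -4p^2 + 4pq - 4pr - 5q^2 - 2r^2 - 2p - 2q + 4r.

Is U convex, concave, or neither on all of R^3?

U is quadratic, so its Hessian is the constant matrix H = [[-8, 4, -4], [4, -10, 0], [-4, 0, -4]].
Leading principal minors: -8, 64, -96.
Signs alternate −, +, − ⇒ H ≺ 0 ⇒ concave.

concave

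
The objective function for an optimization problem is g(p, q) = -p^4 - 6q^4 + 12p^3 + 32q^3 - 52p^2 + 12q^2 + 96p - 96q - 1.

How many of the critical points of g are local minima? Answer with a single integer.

g separates as a function of p plus a function of q, so ∇g=0 decouples.
∂g/∂p = -4(p - 4)(p - 3)(p - 2) = 0 at p ∈ {2, 3, 4}; ∂g/∂q = -24(q - 4)(q - 1)(q + 1) = 0 at q ∈ {-1, 1, 4}.
The Hessian is diagonal: diag(g_pp, g_qq). Second derivatives: g_pp(2)=-8, g_pp(3)=4, g_pp(4)=-8; g_qq(-1)=-240, g_qq(1)=144, g_qq(4)=-360.
Local minima occur where both diagonal entries positive: (3, 1). Count: 1.

1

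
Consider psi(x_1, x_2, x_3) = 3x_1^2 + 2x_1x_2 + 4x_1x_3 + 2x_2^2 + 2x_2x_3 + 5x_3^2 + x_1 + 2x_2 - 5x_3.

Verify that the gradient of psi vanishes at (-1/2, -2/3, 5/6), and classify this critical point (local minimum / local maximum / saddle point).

∇psi = (6x_1 + 2x_2 + 4x_3 + 1, 2x_1 + 4x_2 + 2x_3 + 2, 4x_1 + 2x_2 + 10x_3 - 5); substituting (-1/2, -2/3, 5/6) gives ∇psi = (0, 0, 0), so (-1/2, -2/3, 5/6) is indeed a critical point.
The Hessian is constant: H = [[6, 2, 4], [2, 4, 2], [4, 2, 10]].
Leading principal minors: Δ₁ = 6, Δ₂ = 20, Δ₃ = 144.
All leading minors are positive, so H is positive definite: a local minimum.

local minimum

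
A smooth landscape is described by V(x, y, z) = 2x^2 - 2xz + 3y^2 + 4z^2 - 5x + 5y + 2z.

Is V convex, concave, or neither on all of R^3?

V is quadratic, so its Hessian is the constant matrix H = [[4, 0, -2], [0, 6, 0], [-2, 0, 8]].
Leading principal minors: 4, 24, 168.
All positive ⇒ H ≻ 0 ⇒ convex.

convex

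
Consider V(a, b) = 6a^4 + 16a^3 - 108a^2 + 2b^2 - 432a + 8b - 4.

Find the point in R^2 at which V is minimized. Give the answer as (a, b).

V(a,b) separates as P(a) + Q(b) − 4, so its minimum is min P + min Q − 4.
P'(a) = 24(a - 3)(a + 2)(a + 3) vanishes at a ∈ {-3, -2, 3}; Q'(b) = 4b + 8 vanishes at b ∈ {-2}.
Local minima of P (where P''>0): P(-3)=378, P(3)=-1350. Local minima of Q: Q(-2)=-8.
So the global minimum of V is P(3) + Q(-2) − 4 = -1350 − 8 − 4 = -1362, attained at (3, -2).

(3, -2)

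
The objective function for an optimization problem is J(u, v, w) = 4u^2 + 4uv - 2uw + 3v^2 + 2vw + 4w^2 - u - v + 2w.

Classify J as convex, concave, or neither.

convex

J is quadratic, so its Hessian is the constant matrix H = [[8, 4, -2], [4, 6, 2], [-2, 2, 8]].
Leading principal minors: 8, 32, 168.
All positive ⇒ H ≻ 0 ⇒ convex.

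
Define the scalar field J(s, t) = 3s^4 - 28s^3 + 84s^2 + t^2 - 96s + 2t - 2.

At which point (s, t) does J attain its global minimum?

(4, -1)

J(s,t) separates as P(s) + Q(t) − 2, so its minimum is min P + min Q − 2.
P'(s) = 12(s - 4)(s - 2)(s - 1) vanishes at s ∈ {1, 2, 4}; Q'(t) = 2(t + 1) vanishes at t ∈ {-1}.
Local minima of P (where P''>0): P(1)=-37, P(4)=-64. Local minima of Q: Q(-1)=-1.
So the global minimum of J is P(4) + Q(-1) − 2 = -64 − 1 − 2 = -67, attained at (4, -1).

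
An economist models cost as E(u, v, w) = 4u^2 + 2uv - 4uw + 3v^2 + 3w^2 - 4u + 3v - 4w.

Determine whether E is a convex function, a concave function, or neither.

E is quadratic, so its Hessian is the constant matrix H = [[8, 2, -4], [2, 6, 0], [-4, 0, 6]].
Leading principal minors: 8, 44, 168.
All positive ⇒ H ≻ 0 ⇒ convex.

convex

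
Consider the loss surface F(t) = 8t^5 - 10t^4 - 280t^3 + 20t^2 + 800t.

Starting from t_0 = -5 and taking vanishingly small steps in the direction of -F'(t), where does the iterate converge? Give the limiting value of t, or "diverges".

F'(t) = 40(t - 5)(t - 1)(t + 1)(t + 4), so F'(-5) = 9600.
Gradient descent moves in the -F' direction, i.e. t is decreasing.
There is no critical point below t=-5, and F' keeps the same sign, so the iterate runs off to −∞.

diverges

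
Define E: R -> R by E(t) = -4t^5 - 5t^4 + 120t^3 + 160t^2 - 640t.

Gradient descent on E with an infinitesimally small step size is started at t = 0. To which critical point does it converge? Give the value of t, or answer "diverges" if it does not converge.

1

E'(t) = -20(t - 4)(t - 1)(t + 2)(t + 4), so E'(0) = -640.
Gradient descent moves in the -E' direction, i.e. t is increasing.
The nearest critical point in that direction is t = 1, where E'' = 900 > 0 (a local minimum). The iterate converges there.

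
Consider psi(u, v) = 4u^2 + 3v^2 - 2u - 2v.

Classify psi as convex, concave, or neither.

convex

psi is quadratic, so its Hessian is the constant matrix H = [[8, 0], [0, 6]].
det(H) = 48, tr(H) = 14.
det(H) > 0 and tr(H) > 0, so H is positive definite everywhere: convex.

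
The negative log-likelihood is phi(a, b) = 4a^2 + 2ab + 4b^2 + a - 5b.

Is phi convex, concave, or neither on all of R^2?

convex

phi is quadratic, so its Hessian is the constant matrix H = [[8, 2], [2, 8]].
det(H) = 60, tr(H) = 16.
det(H) > 0 and tr(H) > 0, so H is positive definite everywhere: convex.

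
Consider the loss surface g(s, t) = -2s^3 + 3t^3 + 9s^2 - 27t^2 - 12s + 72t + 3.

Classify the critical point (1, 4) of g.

local minimum

The mixed partial ∂²g/∂s∂t is 0, so the Hessian at any point is diag(g_ss, g_tt) = diag(6(-2s + 3), 18(t - 3)).
At (1, 4): H = diag(6, 18).
Both eigenvalues are positive, so H is positive definite: a local minimum.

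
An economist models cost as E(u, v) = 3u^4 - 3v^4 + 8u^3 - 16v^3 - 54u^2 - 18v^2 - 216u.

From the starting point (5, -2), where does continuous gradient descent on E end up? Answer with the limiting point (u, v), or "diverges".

E is separable, so gradient descent decouples: u follows -∂E/∂u, v follows -∂E/∂v.
∂E/∂u = 12(u - 3)(u + 2)(u + 3); at u=5 this is 1344, so u decreases.
∂E/∂v = -12v(v + 1)(v + 3); at v=-2 this is -24, so v increases.
u converges to its nearest critical value 3 (a local min of the u-part); v converges to -1. The iterate converges to (3, -1).

(3, -1)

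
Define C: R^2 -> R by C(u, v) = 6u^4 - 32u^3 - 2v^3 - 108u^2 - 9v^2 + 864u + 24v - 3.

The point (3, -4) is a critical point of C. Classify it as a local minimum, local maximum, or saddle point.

saddle point

The mixed partial ∂²C/∂u∂v is 0, so the Hessian at any point is diag(C_uu, C_vv) = diag(24(3u^2 - 8u - 9), -6(2v + 3)).
At (3, -4): H = diag(-144, 30).
The eigenvalues have opposite signs, so H is indefinite: a saddle point.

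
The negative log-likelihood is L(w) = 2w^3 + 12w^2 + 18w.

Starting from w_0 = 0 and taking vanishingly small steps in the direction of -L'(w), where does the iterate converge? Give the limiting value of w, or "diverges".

L'(w) = 6(w + 1)(w + 3), so L'(0) = 18.
Gradient descent moves in the -L' direction, i.e. w is decreasing.
The nearest critical point in that direction is w = -1, where L'' = 12 > 0 (a local minimum). The iterate converges there.

-1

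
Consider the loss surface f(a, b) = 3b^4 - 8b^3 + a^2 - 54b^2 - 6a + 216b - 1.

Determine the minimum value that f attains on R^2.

f(a,b) separates as P(a) + Q(b) − 1, so its minimum is min P + min Q − 1.
P'(a) = 2a - 6 vanishes at a ∈ {3}; Q'(b) = 12(b - 3)(b - 2)(b + 3) vanishes at b ∈ {-3, 2, 3}.
Local minima of P (where P''>0): P(3)=-9. Local minima of Q: Q(-3)=-675, Q(3)=189.
So the global minimum of f is P(3) + Q(-3) − 1 = -9 − 675 − 1 = -685, attained at (3, -3).

-685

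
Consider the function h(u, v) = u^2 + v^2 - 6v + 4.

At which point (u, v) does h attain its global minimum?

h(u,v) separates as P(u) + Q(v) + 4, so its minimum is min P + min Q + 4.
P'(u) = 2u vanishes at u ∈ {0}; Q'(v) = 2v - 6 vanishes at v ∈ {3}.
Local minima of P (where P''>0): P(0)=0. Local minima of Q: Q(3)=-9.
So the global minimum of h is P(0) + Q(3) + 4 = 0 − 9 + 4 = -5, attained at (0, 3).

(0, 3)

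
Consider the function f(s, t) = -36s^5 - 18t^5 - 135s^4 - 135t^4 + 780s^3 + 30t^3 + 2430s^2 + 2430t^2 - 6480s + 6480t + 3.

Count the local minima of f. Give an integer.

f separates as a function of s plus a function of t, so ∇f=0 decouples.
∂f/∂s = -180(s - 3)(s - 1)(s + 3)(s + 4) = 0 at s ∈ {-4, -3, 1, 3}; ∂f/∂t = -90(t - 3)(t + 2)(t + 3)(t + 4) = 0 at t ∈ {-4, -3, -2, 3}.
The Hessian is diagonal: diag(f_ss, f_tt). Second derivatives: f_ss(-4)=6300, f_ss(-3)=-4320, f_ss(1)=7200, f_ss(3)=-15120; f_tt(-4)=1260, f_tt(-3)=-540, f_tt(-2)=900, f_tt(3)=-18900.
Local minima occur where both diagonal entries positive: (-4, -4), (-4, -2), (1, -4), (1, -2). Count: 4.

4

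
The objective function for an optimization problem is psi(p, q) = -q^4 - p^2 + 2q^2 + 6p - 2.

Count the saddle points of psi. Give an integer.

1

psi separates as a function of p plus a function of q, so ∇psi=0 decouples.
∂psi/∂p = -2(p - 3) = 0 at p ∈ {3}; ∂psi/∂q = -4q(q - 1)(q + 1) = 0 at q ∈ {-1, 0, 1}.
The Hessian is diagonal: diag(psi_pp, psi_qq). Second derivatives: psi_pp(3)=-2; psi_qq(-1)=-8, psi_qq(0)=4, psi_qq(1)=-8.
Saddle points occur where the two diagonal entries have opposite signs: (3, 0). Count: 1.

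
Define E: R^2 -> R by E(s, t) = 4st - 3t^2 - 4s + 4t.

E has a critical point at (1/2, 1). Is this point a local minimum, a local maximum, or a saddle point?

saddle point

The Hessian of E is constant: H = [[0, 4], [4, -6]].
det(H) = 0·(-6) − 4² = -16.
Since det(H) < 0, H is indefinite and the critical point is a saddle point.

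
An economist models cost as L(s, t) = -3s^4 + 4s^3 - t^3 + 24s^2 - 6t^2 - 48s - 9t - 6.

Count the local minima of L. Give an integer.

L separates as a function of s plus a function of t, so ∇L=0 decouples.
∂L/∂s = -12(s - 2)(s - 1)(s + 2) = 0 at s ∈ {-2, 1, 2}; ∂L/∂t = -3(t + 1)(t + 3) = 0 at t ∈ {-3, -1}.
The Hessian is diagonal: diag(L_ss, L_tt). Second derivatives: L_ss(-2)=-144, L_ss(1)=36, L_ss(2)=-48; L_tt(-3)=6, L_tt(-1)=-6.
Local minima occur where both diagonal entries positive: (1, -3). Count: 1.

1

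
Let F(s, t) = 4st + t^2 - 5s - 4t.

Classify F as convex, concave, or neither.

F is quadratic, so its Hessian is the constant matrix H = [[0, 4], [4, 2]].
det(H) = -16, tr(H) = 2.
det(H) < 0, so H is indefinite: neither convex nor concave.

neither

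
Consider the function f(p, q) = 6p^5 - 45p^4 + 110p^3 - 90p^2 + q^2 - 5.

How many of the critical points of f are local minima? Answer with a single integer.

f separates as a function of p plus a function of q, so ∇f=0 decouples.
∂f/∂p = 30p(p - 3)(p - 2)(p - 1) = 0 at p ∈ {0, 1, 2, 3}; ∂f/∂q = 2q = 0 at q ∈ {0}.
The Hessian is diagonal: diag(f_pp, f_qq). Second derivatives: f_pp(0)=-180, f_pp(1)=60, f_pp(2)=-60, f_pp(3)=180; f_qq(0)=2.
Local minima occur where both diagonal entries positive: (1, 0), (3, 0). Count: 2.

2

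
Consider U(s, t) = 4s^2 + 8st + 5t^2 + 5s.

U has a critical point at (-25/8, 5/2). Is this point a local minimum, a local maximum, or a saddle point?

The Hessian of U is constant: H = [[8, 8], [8, 10]].
det(H) = 8·10 − 8² = 16.
det(H) > 0 and tr(H) = 18 > 0, so H is positive definite and the point is a local minimum.

local minimum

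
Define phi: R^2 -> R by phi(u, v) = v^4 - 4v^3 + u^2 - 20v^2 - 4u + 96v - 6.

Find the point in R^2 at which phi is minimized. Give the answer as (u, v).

phi(u,v) separates as P(u) + Q(v) − 6, so its minimum is min P + min Q − 6.
P'(u) = 2u - 4 vanishes at u ∈ {2}; Q'(v) = 4(v - 4)(v - 2)(v + 3) vanishes at v ∈ {-3, 2, 4}.
Local minima of P (where P''>0): P(2)=-4. Local minima of Q: Q(-3)=-279, Q(4)=64.
So the global minimum of phi is P(2) + Q(-3) − 6 = -4 − 279 − 6 = -289, attained at (2, -3).

(2, -3)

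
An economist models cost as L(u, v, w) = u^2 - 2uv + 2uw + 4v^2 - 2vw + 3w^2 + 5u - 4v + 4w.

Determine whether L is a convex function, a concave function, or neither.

L is quadratic, so its Hessian is the constant matrix H = [[2, -2, 2], [-2, 8, -2], [2, -2, 6]].
Leading principal minors: 2, 12, 48.
All positive ⇒ H ≻ 0 ⇒ convex.

convex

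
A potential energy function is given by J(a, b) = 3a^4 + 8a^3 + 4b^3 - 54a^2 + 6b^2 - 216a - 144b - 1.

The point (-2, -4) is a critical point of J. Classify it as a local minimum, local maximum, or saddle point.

The mixed partial ∂²J/∂a∂b is 0, so the Hessian at any point is diag(J_aa, J_bb) = diag(12(3a^2 + 4a - 9), 12(2b + 1)).
At (-2, -4): H = diag(-60, -84).
Both eigenvalues are negative, so H is negative definite: a local maximum.

local maximum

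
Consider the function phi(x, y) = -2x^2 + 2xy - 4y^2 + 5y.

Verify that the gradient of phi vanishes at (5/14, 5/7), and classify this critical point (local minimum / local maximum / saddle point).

∇phi = (-4x + 2y, 2x - 8y + 5); substituting (5/14, 5/7) gives ∇phi = (0, 0), so (5/14, 5/7) is indeed a critical point.
The Hessian of phi is constant: H = [[-4, 2], [2, -8]].
det(H) = (-4)·(-8) − 2² = 28.
det(H) > 0 and tr(H) = -12 < 0, so H is negative definite and the point is a local maximum.

local maximum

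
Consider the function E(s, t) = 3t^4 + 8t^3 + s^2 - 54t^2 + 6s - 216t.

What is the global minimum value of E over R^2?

-684

E(s,t) separates as P(s) + Q(t), so its minimum is min P + min Q.
P'(s) = 2s + 6 vanishes at s ∈ {-3}; Q'(t) = 12(t - 3)(t + 2)(t + 3) vanishes at t ∈ {-3, -2, 3}.
Local minima of P (where P''>0): P(-3)=-9. Local minima of Q: Q(-3)=189, Q(3)=-675.
So the global minimum of E is P(-3) + Q(3) = -9 − 675 = -684, attained at (-3, 3).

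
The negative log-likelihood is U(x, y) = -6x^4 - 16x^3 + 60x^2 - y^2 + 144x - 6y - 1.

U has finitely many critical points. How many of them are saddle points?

1

U separates as a function of x plus a function of y, so ∇U=0 decouples.
∂U/∂x = -24(x - 2)(x + 1)(x + 3) = 0 at x ∈ {-3, -1, 2}; ∂U/∂y = -2(y + 3) = 0 at y ∈ {-3}.
The Hessian is diagonal: diag(U_xx, U_yy). Second derivatives: U_xx(-3)=-240, U_xx(-1)=144, U_xx(2)=-360; U_yy(-3)=-2.
Saddle points occur where the two diagonal entries have opposite signs: (-1, -3). Count: 1.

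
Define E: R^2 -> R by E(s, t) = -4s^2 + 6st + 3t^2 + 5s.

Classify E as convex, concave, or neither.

neither

E is quadratic, so its Hessian is the constant matrix H = [[-8, 6], [6, 6]].
det(H) = -84, tr(H) = -2.
det(H) < 0, so H is indefinite: neither convex nor concave.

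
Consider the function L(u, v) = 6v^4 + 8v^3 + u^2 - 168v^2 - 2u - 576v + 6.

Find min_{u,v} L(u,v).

-2939

L(u,v) separates as P(u) + Q(v) + 6, so its minimum is min P + min Q + 6.
P'(u) = 2u - 2 vanishes at u ∈ {1}; Q'(v) = 24(v - 4)(v + 2)(v + 3) vanishes at v ∈ {-3, -2, 4}.
Local minima of P (where P''>0): P(1)=-1. Local minima of Q: Q(-3)=486, Q(4)=-2944.
So the global minimum of L is P(1) + Q(4) + 6 = -1 − 2944 + 6 = -2939, attained at (1, 4).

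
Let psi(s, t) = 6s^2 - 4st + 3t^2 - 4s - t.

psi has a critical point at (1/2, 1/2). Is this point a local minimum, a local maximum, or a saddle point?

local minimum

The Hessian of psi is constant: H = [[12, -4], [-4, 6]].
det(H) = 12·6 − (-4)² = 56.
det(H) > 0 and tr(H) = 18 > 0, so H is positive definite and the point is a local minimum.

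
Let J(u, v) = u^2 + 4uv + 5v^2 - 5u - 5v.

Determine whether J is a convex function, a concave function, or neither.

J is quadratic, so its Hessian is the constant matrix H = [[2, 4], [4, 10]].
det(H) = 4, tr(H) = 12.
det(H) > 0 and tr(H) > 0, so H is positive definite everywhere: convex.

convex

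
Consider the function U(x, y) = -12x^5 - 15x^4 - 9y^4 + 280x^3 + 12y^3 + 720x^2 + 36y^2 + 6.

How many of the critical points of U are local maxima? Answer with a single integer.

U separates as a function of x plus a function of y, so ∇U=0 decouples.
∂U/∂x = -60x(x - 4)(x + 2)(x + 3) = 0 at x ∈ {-3, -2, 0, 4}; ∂U/∂y = -36y(y - 2)(y + 1) = 0 at y ∈ {-1, 0, 2}.
The Hessian is diagonal: diag(U_xx, U_yy). Second derivatives: U_xx(-3)=1260, U_xx(-2)=-720, U_xx(0)=1440, U_xx(4)=-10080; U_yy(-1)=-108, U_yy(0)=72, U_yy(2)=-216.
Local maxima occur where both diagonal entries negative: (-2, -1), (-2, 2), (4, -1), (4, 2). Count: 4.

4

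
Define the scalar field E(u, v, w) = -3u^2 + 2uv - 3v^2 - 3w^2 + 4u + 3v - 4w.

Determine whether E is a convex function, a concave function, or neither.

concave

E is quadratic, so its Hessian is the constant matrix H = [[-6, 2, 0], [2, -6, 0], [0, 0, -6]].
Leading principal minors: -6, 32, -192.
Signs alternate −, +, − ⇒ H ≺ 0 ⇒ concave.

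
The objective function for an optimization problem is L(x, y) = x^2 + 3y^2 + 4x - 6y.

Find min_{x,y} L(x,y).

L(x,y) separates as P(x) + Q(y), so its minimum is min P + min Q.
P'(x) = 2x + 4 vanishes at x ∈ {-2}; Q'(y) = 6y - 6 vanishes at y ∈ {1}.
Local minima of P (where P''>0): P(-2)=-4. Local minima of Q: Q(1)=-3.
So the global minimum of L is P(-2) + Q(1) = -4 − 3 = -7, attained at (-2, 1).

-7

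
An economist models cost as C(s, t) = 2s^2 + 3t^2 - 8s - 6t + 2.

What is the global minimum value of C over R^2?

C(s,t) separates as P(s) + Q(t) + 2, so its minimum is min P + min Q + 2.
P'(s) = 4s - 8 vanishes at s ∈ {2}; Q'(t) = 6(t - 1) vanishes at t ∈ {1}.
Local minima of P (where P''>0): P(2)=-8. Local minima of Q: Q(1)=-3.
So the global minimum of C is P(2) + Q(1) + 2 = -8 − 3 + 2 = -9, attained at (2, 1).

-9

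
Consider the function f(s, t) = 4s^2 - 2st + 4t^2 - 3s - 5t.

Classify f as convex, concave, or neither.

convex

f is quadratic, so its Hessian is the constant matrix H = [[8, -2], [-2, 8]].
det(H) = 60, tr(H) = 16.
det(H) > 0 and tr(H) > 0, so H is positive definite everywhere: convex.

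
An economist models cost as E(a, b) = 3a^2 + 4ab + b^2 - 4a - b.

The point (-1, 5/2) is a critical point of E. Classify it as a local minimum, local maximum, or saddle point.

saddle point

The Hessian of E is constant: H = [[6, 4], [4, 2]].
det(H) = 6·2 − 4² = -4.
Since det(H) < 0, H is indefinite and the critical point is a saddle point.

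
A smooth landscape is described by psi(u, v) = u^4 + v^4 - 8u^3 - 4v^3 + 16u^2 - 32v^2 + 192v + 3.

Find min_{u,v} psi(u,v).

psi(u,v) separates as P(u) + Q(v) + 3, so its minimum is min P + min Q + 3.
P'(u) = 4u(u - 4)(u - 2) vanishes at u ∈ {0, 2, 4}; Q'(v) = 4(v - 4)(v - 3)(v + 4) vanishes at v ∈ {-4, 3, 4}.
Local minima of P (where P''>0): P(0)=0, P(4)=0. Local minima of Q: Q(-4)=-768, Q(4)=256.
So the global minimum of psi is P(0) + Q(-4) + 3 = 0 − 768 + 3 = -765, attained at (0, -4).

-765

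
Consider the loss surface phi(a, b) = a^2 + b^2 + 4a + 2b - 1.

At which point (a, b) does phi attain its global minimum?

(-2, -1)

phi(a,b) separates as P(a) + Q(b) − 1, so its minimum is min P + min Q − 1.
P'(a) = 2a + 4 vanishes at a ∈ {-2}; Q'(b) = 2b + 2 vanishes at b ∈ {-1}.
Local minima of P (where P''>0): P(-2)=-4. Local minima of Q: Q(-1)=-1.
So the global minimum of phi is P(-2) + Q(-1) − 1 = -4 − 1 − 1 = -6, attained at (-2, -1).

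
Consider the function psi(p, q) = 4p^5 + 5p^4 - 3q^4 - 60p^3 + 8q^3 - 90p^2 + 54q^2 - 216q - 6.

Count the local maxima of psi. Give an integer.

4

psi separates as a function of p plus a function of q, so ∇psi=0 decouples.
∂psi/∂p = 20p(p - 3)(p + 1)(p + 3) = 0 at p ∈ {-3, -1, 0, 3}; ∂psi/∂q = -12(q - 3)(q - 2)(q + 3) = 0 at q ∈ {-3, 2, 3}.
The Hessian is diagonal: diag(psi_pp, psi_qq). Second derivatives: psi_pp(-3)=-720, psi_pp(-1)=160, psi_pp(0)=-180, psi_pp(3)=1440; psi_qq(-3)=-360, psi_qq(2)=60, psi_qq(3)=-72.
Local maxima occur where both diagonal entries negative: (-3, -3), (-3, 3), (0, -3), (0, 3). Count: 4.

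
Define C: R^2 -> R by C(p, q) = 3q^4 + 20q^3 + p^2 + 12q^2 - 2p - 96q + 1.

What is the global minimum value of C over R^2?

-61

C(p,q) separates as A(p) + B(q) + 1, so its minimum is min A + min B + 1.
A'(p) = 2p - 2 vanishes at p ∈ {1}; B'(q) = 12(q - 1)(q + 2)(q + 4) vanishes at q ∈ {-4, -2, 1}.
Local minima of A (where A''>0): A(1)=-1. Local minima of B: B(-4)=64, B(1)=-61.
So the global minimum of C is A(1) + B(1) + 1 = -1 − 61 + 1 = -61, attained at (1, 1).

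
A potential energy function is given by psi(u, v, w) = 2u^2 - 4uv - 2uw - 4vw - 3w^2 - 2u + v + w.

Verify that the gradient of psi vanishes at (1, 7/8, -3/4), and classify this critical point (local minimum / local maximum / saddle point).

∇psi = (4u - 4v - 2w - 2, -4u - 4w + 1, -2u - 4v - 6w + 1); substituting (1, 7/8, -3/4) gives ∇psi = (0, 0, 0), so (1, 7/8, -3/4) is indeed a critical point.
The Hessian is constant: H = [[4, -4, -2], [-4, 0, -4], [-2, -4, -6]].
Leading principal minors: Δ₁ = 4, Δ₂ = -16, Δ₃ = -32.
The minors fit neither the all-positive nor the alternating-sign pattern, so H is indefinite: a saddle point.

saddle point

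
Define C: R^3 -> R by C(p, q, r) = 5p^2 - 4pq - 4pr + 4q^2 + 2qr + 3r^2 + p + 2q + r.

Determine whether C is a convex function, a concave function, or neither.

C is quadratic, so its Hessian is the constant matrix H = [[10, -4, -4], [-4, 8, 2], [-4, 2, 6]].
Leading principal minors: 10, 64, 280.
All positive ⇒ H ≻ 0 ⇒ convex.

convex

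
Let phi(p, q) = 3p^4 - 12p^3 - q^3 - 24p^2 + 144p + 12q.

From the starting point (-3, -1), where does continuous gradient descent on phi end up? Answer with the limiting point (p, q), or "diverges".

phi is separable, so gradient descent decouples: p follows -∂phi/∂p, q follows -∂phi/∂q.
∂phi/∂p = 12(p - 3)(p - 2)(p + 2); at p=-3 this is -360, so p increases.
∂phi/∂q = -3(q - 2)(q + 2); at q=-1 this is 9, so q decreases.
p converges to its nearest critical value -2 (a local min of the p-part); q converges to -2. The iterate converges to (-2, -2).

(-2, -2)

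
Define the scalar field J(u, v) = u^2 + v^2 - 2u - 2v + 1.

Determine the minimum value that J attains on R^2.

J(u,v) separates as P(u) + Q(v) + 1, so its minimum is min P + min Q + 1.
P'(u) = 2u - 2 vanishes at u ∈ {1}; Q'(v) = 2v - 2 vanishes at v ∈ {1}.
Local minima of P (where P''>0): P(1)=-1. Local minima of Q: Q(1)=-1.
So the global minimum of J is P(1) + Q(1) + 1 = -1 − 1 + 1 = -1, attained at (1, 1).

-1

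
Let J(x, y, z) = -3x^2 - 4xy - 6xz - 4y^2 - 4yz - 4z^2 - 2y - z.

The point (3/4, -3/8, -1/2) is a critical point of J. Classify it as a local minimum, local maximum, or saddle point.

local maximum

The Hessian is constant: H = [[-6, -4, -6], [-4, -8, -4], [-6, -4, -8]].
Leading principal minors: Δ₁ = -6, Δ₂ = 32, Δ₃ = -64.
The minors alternate sign starting negative (−, +, −), so H is negative definite: a local maximum.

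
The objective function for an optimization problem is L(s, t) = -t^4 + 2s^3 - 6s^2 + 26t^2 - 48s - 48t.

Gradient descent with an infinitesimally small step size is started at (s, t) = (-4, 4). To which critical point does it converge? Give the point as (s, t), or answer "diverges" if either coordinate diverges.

diverges

L is separable, so gradient descent decouples: s follows -∂L/∂s, t follows -∂L/∂t.
∂L/∂s = 6(s - 4)(s + 2); at s=-4 this is 96, so s decreases.
∂L/∂t = -4(t - 3)(t - 1)(t + 4); at t=4 this is -96, so t increases.
The s-coordinate has no critical point in that direction and runs off to infinity.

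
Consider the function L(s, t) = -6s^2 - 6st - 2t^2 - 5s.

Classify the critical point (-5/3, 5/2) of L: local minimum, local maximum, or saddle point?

The Hessian of L is constant: H = [[-12, -6], [-6, -4]].
det(H) = (-12)·(-4) − (-6)² = 12.
det(H) > 0 and tr(H) = -16 < 0, so H is negative definite and the point is a local maximum.

local maximum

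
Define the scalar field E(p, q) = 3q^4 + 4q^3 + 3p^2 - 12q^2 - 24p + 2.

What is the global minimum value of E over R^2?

E(p,q) separates as A(p) + B(q) + 2, so its minimum is min A + min B + 2.
A'(p) = 6p - 24 vanishes at p ∈ {4}; B'(q) = 12q(q - 1)(q + 2) vanishes at q ∈ {-2, 0, 1}.
Local minima of A (where A''>0): A(4)=-48. Local minima of B: B(-2)=-32, B(1)=-5.
So the global minimum of E is A(4) + B(-2) + 2 = -48 − 32 + 2 = -78, attained at (4, -2).

-78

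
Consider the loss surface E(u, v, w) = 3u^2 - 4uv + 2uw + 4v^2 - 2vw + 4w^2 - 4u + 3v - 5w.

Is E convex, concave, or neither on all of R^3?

convex

E is quadratic, so its Hessian is the constant matrix H = [[6, -4, 2], [-4, 8, -2], [2, -2, 8]].
Leading principal minors: 6, 32, 232.
All positive ⇒ H ≻ 0 ⇒ convex.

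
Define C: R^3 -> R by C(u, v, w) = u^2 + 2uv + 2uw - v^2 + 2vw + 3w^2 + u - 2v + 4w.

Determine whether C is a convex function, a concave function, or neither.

C is quadratic, so its Hessian is the constant matrix H = [[2, 2, 2], [2, -2, 2], [2, 2, 6]].
Leading principal minors: 2, -8, -32.
Neither pattern holds ⇒ H is indefinite ⇒ neither convex nor concave.

neither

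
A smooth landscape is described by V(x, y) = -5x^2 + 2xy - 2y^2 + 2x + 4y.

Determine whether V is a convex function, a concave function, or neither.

V is quadratic, so its Hessian is the constant matrix H = [[-10, 2], [2, -4]].
det(H) = 36, tr(H) = -14.
det(H) > 0 and tr(H) < 0, so H is negative definite everywhere: concave.

concave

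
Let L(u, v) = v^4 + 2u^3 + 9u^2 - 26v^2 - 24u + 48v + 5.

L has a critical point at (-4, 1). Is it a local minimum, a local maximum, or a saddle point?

The mixed partial ∂²L/∂u∂v is 0, so the Hessian at any point is diag(L_uu, L_vv) = diag(6(2u + 3), 4(3v^2 - 13)).
At (-4, 1): H = diag(-30, -40).
Both eigenvalues are negative, so H is negative definite: a local maximum.

local maximum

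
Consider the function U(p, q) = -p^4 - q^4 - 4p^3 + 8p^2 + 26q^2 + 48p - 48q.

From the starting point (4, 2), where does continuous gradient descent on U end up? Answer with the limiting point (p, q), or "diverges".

diverges

U is separable, so gradient descent decouples: p follows -∂U/∂p, q follows -∂U/∂q.
∂U/∂p = -4(p - 2)(p + 2)(p + 3); at p=4 this is -336, so p increases.
∂U/∂q = -4(q - 3)(q - 1)(q + 4); at q=2 this is 24, so q decreases.
The p-coordinate has no critical point in that direction and runs off to infinity.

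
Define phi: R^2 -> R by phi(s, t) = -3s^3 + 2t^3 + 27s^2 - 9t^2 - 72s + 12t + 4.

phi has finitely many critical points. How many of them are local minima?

phi separates as a function of s plus a function of t, so ∇phi=0 decouples.
∂phi/∂s = -9(s - 4)(s - 2) = 0 at s ∈ {2, 4}; ∂phi/∂t = 6(t - 2)(t - 1) = 0 at t ∈ {1, 2}.
The Hessian is diagonal: diag(phi_ss, phi_tt). Second derivatives: phi_ss(2)=18, phi_ss(4)=-18; phi_tt(1)=-6, phi_tt(2)=6.
Local minima occur where both diagonal entries positive: (2, 2). Count: 1.

1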